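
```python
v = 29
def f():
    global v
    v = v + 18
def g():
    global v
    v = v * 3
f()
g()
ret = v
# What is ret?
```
141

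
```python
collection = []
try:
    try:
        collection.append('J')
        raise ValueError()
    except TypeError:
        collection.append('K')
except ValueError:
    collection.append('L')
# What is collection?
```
['J', 'L']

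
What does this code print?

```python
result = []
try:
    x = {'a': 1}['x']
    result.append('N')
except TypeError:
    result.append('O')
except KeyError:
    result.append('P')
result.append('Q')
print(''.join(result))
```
PQ

KeyError is caught by its specific handler, not TypeError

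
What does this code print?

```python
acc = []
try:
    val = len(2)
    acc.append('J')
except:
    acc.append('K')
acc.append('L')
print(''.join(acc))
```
KL

Exception raised in try, caught by bare except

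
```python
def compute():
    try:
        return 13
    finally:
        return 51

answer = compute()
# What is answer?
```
51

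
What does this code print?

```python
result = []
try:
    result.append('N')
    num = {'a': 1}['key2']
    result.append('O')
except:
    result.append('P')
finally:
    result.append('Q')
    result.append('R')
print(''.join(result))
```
NPQR

Code before exception runs, then except, then all of finally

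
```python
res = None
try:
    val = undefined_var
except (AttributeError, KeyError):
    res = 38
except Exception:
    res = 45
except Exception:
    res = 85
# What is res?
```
45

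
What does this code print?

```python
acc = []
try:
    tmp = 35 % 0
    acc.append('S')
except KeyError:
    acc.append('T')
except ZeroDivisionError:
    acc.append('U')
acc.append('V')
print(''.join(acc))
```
UV

ZeroDivisionError is caught by its specific handler, not KeyError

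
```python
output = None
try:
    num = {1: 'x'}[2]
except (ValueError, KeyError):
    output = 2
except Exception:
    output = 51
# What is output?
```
2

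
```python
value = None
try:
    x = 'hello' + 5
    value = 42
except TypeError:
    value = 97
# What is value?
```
97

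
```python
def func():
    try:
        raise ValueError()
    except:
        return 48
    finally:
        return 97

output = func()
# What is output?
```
97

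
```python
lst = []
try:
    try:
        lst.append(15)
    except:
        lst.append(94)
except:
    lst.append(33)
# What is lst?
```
[15]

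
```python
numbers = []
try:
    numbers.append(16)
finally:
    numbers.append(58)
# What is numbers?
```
[16, 58]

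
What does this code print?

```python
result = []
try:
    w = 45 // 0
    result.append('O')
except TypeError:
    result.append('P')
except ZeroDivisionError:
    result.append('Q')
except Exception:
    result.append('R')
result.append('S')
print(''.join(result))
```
QS

ZeroDivisionError matches before generic Exception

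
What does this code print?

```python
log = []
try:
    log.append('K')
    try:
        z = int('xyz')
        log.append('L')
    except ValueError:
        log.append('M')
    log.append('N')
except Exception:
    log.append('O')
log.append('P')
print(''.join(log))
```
KMNP

Inner exception caught by inner handler, outer continues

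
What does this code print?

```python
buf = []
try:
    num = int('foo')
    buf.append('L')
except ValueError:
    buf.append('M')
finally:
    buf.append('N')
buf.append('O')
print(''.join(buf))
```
MNO

finally always runs, even after exception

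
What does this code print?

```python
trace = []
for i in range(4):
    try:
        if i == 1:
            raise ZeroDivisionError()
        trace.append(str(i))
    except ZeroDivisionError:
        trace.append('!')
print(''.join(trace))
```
0!23

Exception on i=1 caught, loop continues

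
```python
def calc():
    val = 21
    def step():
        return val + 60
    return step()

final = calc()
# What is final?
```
81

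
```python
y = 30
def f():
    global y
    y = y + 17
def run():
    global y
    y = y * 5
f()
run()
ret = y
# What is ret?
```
235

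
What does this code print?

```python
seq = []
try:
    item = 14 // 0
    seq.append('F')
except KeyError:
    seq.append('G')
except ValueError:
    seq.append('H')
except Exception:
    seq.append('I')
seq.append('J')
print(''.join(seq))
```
IJ

ZeroDivisionError not specifically caught, falls to Exception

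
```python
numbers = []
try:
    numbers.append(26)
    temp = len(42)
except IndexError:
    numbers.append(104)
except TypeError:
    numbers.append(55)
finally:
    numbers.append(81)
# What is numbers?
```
[26, 55, 81]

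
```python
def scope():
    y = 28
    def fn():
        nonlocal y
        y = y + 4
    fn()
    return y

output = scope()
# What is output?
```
32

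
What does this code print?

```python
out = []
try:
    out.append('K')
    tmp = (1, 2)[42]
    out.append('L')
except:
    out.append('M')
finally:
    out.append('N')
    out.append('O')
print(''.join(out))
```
KMNO

Code before exception runs, then except, then all of finally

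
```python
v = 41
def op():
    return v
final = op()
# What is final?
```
41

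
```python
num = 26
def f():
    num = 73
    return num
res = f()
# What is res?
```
73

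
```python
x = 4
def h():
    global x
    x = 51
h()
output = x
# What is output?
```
51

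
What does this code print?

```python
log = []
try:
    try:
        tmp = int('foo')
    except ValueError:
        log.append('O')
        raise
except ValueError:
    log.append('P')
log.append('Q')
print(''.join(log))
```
OPQ

raise without argument re-raises current exception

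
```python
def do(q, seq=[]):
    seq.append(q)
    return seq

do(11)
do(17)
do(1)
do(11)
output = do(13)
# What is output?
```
[11, 17, 1, 11, 13]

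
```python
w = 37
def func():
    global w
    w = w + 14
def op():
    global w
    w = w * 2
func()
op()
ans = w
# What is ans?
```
102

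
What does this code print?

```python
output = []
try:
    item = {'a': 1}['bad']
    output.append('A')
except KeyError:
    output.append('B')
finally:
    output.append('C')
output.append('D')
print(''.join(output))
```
BCD

finally always runs, even after exception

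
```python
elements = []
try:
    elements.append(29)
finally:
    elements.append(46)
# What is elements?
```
[29, 46]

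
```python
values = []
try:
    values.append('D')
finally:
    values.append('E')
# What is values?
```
['D', 'E']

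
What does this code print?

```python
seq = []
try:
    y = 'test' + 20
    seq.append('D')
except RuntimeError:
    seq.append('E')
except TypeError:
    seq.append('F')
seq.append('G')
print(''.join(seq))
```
FG

TypeError is caught by its specific handler, not RuntimeError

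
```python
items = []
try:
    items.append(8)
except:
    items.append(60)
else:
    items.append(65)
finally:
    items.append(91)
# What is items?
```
[8, 65, 91]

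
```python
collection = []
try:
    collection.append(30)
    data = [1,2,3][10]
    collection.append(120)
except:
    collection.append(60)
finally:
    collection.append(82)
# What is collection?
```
[30, 60, 82]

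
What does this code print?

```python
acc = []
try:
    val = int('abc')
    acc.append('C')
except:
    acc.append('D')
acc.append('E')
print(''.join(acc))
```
DE

Exception raised in try, caught by bare except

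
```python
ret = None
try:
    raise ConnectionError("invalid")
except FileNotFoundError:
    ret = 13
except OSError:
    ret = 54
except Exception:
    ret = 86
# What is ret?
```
54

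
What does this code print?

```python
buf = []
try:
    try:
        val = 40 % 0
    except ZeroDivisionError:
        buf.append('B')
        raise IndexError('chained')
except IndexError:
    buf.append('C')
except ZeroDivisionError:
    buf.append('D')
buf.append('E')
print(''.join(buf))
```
BCE

IndexError raised and caught, original ZeroDivisionError not re-raised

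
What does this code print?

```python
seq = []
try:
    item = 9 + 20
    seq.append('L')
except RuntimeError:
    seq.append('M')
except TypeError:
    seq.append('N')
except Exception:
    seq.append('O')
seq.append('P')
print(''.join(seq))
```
LP

No exception, try block completes normally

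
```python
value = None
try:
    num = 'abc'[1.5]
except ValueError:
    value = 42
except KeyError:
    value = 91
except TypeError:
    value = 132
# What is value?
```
132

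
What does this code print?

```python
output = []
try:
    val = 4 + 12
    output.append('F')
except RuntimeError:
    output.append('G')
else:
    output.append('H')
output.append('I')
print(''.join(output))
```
FHI

else block runs when no exception occurs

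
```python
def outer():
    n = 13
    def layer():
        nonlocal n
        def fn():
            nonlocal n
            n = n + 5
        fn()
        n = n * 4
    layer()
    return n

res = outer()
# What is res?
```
72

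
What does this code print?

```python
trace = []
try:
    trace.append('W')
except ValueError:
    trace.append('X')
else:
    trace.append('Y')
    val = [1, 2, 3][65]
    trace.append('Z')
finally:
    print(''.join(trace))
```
WY

Try succeeds, else appends 'Y', IndexError in else is uncaught, finally prints before exception propagates ('Z' never appended)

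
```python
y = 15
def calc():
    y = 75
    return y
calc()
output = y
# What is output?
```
15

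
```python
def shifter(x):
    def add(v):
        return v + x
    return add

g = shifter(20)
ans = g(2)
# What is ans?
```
22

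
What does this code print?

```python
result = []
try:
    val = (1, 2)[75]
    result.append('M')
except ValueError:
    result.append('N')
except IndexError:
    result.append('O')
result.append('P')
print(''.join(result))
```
OP

IndexError is caught by its specific handler, not ValueError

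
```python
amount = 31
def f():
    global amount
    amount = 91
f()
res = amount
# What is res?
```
91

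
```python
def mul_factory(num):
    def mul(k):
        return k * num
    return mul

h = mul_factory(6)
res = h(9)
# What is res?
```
54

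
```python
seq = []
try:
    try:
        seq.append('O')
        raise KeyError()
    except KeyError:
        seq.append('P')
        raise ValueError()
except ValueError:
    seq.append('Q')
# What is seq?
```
['O', 'P', 'Q']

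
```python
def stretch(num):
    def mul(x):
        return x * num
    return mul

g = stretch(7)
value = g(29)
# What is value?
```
203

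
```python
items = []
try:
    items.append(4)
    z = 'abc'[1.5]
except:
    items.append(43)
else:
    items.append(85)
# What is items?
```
[4, 43]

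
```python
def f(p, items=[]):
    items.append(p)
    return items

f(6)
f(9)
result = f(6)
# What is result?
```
[6, 9, 6]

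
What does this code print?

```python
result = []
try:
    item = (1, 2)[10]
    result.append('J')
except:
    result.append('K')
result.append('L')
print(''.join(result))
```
KL

Exception raised in try, caught by bare except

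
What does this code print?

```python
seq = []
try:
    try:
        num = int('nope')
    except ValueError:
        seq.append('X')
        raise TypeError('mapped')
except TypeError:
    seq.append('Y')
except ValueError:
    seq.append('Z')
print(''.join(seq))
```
XY

New TypeError raised, caught by outer TypeError handler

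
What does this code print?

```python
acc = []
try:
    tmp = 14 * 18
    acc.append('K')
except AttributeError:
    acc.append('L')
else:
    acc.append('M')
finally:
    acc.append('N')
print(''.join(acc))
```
KMN

else runs before finally when no exception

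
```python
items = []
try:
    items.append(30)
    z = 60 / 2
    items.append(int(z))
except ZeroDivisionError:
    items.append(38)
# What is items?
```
[30, 30]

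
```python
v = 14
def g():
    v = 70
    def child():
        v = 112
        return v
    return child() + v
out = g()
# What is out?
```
182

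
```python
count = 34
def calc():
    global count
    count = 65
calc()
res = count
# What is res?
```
65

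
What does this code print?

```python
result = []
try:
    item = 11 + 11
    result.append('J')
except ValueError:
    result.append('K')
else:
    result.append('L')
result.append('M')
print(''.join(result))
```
JLM

else block runs when no exception occurs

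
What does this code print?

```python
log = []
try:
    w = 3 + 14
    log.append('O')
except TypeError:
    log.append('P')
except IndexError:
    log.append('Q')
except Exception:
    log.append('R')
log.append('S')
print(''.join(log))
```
OS

No exception, try block completes normally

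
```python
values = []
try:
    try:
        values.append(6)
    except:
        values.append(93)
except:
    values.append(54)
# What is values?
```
[6]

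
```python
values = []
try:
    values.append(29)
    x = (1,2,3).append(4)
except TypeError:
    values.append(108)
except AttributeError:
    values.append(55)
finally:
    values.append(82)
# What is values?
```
[29, 55, 82]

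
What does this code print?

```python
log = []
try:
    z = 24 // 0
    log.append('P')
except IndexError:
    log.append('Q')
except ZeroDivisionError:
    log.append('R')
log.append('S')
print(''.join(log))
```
RS

ZeroDivisionError is caught by its specific handler, not IndexError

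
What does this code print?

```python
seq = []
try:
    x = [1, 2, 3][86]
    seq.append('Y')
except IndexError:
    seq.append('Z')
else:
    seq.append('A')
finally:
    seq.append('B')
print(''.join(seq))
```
ZB

Exception: except runs, else skipped, finally runs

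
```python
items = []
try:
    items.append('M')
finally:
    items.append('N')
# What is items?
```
['M', 'N']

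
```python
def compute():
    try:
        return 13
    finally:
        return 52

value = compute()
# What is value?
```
52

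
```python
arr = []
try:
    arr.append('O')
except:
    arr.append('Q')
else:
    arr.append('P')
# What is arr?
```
['O', 'P']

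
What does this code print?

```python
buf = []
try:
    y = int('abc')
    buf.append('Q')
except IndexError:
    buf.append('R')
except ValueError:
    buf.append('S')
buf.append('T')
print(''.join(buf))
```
ST

ValueError is caught by its specific handler, not IndexError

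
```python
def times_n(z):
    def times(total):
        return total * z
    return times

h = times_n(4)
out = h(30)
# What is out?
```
120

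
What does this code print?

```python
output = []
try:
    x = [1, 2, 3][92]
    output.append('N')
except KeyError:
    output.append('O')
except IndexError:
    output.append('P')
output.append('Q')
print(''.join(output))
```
PQ

IndexError is caught by its specific handler, not KeyError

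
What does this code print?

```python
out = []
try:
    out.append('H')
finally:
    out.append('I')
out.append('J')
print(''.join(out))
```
HIJ

try/finally without except, no exception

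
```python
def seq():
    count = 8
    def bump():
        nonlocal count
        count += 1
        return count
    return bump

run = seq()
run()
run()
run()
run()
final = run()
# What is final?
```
13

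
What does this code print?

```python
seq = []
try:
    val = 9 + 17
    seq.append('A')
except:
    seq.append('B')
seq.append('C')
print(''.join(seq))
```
AC

No exception, try block completes normally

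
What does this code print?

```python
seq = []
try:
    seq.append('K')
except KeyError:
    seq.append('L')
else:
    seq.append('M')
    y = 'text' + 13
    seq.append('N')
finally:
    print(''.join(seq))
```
KM

Try succeeds, else appends 'M', TypeError in else is uncaught, finally prints before exception propagates ('N' never appended)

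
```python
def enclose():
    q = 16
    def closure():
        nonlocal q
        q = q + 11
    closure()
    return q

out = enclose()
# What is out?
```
27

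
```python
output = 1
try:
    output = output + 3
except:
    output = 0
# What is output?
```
4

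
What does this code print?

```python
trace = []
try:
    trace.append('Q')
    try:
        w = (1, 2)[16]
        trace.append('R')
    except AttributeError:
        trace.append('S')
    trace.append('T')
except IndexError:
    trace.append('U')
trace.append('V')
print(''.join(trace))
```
QUV

Inner handler doesn't match, propagates to outer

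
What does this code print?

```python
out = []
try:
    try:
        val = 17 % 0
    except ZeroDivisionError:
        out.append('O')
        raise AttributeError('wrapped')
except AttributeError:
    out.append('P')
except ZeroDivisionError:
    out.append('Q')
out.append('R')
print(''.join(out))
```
OPR

AttributeError raised and caught, original ZeroDivisionError not re-raised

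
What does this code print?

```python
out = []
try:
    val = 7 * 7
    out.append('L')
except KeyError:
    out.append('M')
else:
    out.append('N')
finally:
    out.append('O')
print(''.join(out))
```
LNO

else runs before finally when no exception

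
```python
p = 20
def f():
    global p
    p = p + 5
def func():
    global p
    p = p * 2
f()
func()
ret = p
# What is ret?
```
50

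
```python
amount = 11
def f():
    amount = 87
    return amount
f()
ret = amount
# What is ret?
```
11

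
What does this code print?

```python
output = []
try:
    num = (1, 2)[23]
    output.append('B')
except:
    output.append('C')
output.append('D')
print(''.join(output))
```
CD

Exception raised in try, caught by bare except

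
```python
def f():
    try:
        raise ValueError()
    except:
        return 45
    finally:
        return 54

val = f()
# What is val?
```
54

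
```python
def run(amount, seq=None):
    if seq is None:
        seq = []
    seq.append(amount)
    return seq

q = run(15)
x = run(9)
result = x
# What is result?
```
[9]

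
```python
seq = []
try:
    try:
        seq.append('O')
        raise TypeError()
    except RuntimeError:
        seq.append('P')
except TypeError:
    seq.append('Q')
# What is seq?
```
['O', 'Q']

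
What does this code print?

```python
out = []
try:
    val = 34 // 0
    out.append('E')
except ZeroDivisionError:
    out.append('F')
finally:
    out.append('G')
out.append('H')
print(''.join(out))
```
FGH

finally always runs, even after exception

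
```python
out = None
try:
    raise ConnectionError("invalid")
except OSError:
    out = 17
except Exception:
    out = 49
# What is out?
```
17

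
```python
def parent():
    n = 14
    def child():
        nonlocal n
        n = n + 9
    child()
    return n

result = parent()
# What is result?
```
23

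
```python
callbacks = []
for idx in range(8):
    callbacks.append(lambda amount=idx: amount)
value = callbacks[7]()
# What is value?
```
7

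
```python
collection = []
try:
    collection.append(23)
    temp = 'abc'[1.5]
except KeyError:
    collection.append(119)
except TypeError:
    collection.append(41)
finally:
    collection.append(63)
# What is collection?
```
[23, 41, 63]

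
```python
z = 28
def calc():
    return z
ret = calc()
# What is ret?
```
28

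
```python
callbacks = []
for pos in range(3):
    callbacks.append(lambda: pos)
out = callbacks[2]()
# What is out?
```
2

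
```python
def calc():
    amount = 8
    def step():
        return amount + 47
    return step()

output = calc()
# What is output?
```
55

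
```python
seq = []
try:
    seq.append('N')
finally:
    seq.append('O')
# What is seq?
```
['N', 'O']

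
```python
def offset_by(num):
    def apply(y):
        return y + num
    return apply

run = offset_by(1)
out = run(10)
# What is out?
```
11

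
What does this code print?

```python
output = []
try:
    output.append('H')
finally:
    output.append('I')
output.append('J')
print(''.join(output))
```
HIJ

try/finally without except, no exception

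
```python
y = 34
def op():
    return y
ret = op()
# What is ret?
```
34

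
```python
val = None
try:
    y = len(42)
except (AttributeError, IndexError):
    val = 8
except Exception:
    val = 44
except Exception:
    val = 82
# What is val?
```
44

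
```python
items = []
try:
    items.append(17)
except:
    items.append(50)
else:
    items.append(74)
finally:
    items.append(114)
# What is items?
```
[17, 74, 114]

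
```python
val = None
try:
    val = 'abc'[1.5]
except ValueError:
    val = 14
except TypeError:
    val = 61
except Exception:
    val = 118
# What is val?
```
61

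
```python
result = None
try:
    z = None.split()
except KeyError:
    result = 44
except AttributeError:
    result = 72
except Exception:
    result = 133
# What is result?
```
72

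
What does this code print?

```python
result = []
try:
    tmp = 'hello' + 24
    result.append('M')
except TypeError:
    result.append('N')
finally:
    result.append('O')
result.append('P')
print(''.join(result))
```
NOP

finally always runs, even after exception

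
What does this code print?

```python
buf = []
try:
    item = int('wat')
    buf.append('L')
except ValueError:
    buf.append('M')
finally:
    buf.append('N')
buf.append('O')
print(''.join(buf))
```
MNO

finally always runs, even after exception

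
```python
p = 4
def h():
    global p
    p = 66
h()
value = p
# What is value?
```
66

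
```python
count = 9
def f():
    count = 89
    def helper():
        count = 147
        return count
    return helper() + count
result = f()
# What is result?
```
236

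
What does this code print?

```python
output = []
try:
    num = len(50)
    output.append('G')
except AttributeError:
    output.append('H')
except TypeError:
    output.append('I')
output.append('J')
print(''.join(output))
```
IJ

TypeError is caught by its specific handler, not AttributeError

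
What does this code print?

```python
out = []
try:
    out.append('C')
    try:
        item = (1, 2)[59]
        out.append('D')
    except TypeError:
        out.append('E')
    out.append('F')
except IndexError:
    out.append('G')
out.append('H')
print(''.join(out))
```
CGH

Inner handler doesn't match, propagates to outer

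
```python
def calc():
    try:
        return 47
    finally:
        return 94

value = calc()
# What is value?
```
94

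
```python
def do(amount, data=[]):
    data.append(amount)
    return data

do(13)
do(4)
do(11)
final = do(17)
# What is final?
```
[13, 4, 11, 17]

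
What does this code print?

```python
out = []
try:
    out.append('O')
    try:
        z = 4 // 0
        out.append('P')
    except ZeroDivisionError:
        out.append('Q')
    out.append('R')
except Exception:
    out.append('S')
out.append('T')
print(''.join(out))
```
OQRT

Inner exception caught by inner handler, outer continues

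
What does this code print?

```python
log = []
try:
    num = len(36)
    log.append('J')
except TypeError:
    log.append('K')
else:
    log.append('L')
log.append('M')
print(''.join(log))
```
KM

else block skipped when exception is caught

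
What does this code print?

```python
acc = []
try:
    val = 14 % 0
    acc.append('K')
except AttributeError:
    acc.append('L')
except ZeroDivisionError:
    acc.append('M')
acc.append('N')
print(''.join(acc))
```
MN

ZeroDivisionError is caught by its specific handler, not AttributeError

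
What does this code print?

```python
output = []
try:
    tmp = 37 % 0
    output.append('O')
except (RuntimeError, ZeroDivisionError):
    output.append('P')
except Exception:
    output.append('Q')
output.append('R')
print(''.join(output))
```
PR

ZeroDivisionError matches tuple containing it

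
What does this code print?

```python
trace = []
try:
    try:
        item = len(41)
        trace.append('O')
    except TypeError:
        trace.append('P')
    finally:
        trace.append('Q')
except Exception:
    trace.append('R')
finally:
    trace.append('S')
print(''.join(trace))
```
PQS

Both finally blocks run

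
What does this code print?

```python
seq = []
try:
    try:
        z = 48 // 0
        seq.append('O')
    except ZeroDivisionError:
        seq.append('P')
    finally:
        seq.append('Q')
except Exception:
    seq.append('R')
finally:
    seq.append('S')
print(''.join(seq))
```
PQS

Both finally blocks run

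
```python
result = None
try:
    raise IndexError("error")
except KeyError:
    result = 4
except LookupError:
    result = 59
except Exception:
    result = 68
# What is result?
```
59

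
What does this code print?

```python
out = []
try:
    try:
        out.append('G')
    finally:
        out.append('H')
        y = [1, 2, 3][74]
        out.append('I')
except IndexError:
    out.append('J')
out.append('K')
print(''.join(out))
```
GHJK

Exception in inner finally caught by outer except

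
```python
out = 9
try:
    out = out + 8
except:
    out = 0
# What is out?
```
17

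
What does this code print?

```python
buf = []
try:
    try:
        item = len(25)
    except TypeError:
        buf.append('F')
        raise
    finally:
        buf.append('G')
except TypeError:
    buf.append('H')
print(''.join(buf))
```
FGH

finally runs before re-raised exception propagates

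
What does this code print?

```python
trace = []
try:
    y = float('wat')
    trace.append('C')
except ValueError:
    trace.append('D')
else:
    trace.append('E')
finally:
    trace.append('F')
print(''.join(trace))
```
DF

Exception: except runs, else skipped, finally runs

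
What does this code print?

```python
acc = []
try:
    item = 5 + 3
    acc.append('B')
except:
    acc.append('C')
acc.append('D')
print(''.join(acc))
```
BD

No exception, try block completes normally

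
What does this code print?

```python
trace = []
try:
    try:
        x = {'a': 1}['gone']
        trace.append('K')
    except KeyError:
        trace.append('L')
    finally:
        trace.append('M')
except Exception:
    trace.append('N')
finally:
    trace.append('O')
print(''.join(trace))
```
LMO

Both finally blocks run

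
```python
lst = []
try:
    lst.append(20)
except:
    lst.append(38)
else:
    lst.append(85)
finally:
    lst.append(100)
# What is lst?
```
[20, 85, 100]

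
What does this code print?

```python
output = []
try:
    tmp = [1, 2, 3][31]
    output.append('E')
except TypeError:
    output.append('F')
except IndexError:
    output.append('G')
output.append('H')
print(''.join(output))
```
GH

IndexError is caught by its specific handler, not TypeError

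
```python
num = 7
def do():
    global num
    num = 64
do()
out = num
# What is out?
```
64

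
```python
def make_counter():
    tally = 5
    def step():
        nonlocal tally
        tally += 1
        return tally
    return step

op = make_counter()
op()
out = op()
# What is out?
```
7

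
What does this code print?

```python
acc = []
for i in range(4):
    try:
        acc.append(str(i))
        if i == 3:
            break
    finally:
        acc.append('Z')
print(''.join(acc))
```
0Z1Z2Z3Z

finally runs even when breaking out of loop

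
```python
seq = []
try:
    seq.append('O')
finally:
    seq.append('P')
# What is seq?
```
['O', 'P']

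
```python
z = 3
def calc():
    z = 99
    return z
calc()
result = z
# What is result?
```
3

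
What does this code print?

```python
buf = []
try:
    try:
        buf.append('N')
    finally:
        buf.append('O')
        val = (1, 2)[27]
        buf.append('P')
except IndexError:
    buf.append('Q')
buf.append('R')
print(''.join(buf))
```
NOQR

Exception in inner finally caught by outer except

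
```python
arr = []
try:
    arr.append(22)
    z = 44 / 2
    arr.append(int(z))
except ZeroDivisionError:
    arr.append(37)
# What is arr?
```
[22, 22]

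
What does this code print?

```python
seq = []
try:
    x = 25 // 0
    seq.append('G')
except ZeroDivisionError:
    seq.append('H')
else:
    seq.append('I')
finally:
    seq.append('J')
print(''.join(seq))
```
HJ

Exception: except runs, else skipped, finally runs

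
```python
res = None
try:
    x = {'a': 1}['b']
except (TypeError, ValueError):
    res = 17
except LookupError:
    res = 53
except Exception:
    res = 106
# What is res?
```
53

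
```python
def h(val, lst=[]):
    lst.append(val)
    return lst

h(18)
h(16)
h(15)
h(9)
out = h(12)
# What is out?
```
[18, 16, 15, 9, 12]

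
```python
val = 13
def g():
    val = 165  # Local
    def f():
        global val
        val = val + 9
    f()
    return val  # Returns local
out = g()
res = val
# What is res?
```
22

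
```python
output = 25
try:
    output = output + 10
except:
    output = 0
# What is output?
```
35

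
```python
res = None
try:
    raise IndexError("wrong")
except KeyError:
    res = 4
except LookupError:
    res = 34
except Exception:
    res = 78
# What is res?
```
34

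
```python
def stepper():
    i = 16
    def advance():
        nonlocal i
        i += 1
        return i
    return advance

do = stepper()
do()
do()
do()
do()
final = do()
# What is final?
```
21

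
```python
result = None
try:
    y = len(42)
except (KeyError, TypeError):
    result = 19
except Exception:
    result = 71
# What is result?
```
19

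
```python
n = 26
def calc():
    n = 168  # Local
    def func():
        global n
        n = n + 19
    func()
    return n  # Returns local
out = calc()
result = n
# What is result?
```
45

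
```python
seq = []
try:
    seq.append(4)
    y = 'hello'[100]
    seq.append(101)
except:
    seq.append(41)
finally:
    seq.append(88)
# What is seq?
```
[4, 41, 88]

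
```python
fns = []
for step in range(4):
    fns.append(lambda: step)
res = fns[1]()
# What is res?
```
3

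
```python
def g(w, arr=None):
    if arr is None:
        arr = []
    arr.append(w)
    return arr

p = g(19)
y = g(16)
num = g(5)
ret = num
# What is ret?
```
[5]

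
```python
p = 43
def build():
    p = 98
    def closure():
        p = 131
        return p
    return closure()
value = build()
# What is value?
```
131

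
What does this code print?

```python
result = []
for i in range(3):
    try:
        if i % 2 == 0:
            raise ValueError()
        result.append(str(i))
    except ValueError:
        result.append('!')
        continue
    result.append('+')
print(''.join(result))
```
!1+!

continue in except skips rest of loop body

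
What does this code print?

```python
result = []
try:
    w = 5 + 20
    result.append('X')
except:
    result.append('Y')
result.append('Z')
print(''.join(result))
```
XZ

No exception, try block completes normally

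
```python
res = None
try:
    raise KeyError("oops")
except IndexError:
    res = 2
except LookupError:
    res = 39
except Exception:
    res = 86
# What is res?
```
39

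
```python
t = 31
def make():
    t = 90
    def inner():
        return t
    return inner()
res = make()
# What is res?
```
90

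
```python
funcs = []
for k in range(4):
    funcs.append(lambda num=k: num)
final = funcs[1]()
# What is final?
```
1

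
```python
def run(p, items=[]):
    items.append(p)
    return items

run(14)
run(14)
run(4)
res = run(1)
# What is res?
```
[14, 14, 4, 1]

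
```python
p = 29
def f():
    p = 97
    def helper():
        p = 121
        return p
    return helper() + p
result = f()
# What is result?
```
218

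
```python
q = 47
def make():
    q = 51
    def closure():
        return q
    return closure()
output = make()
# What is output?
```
51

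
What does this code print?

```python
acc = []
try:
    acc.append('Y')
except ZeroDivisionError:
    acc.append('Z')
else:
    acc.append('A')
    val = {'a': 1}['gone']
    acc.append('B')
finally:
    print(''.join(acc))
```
YA

Try succeeds, else appends 'A', KeyError in else is uncaught, finally prints before exception propagates ('B' never appended)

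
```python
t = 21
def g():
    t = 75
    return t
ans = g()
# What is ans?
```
75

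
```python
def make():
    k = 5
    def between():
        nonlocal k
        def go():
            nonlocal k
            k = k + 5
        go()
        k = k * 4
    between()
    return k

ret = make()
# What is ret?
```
40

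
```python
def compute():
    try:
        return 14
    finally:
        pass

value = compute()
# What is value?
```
14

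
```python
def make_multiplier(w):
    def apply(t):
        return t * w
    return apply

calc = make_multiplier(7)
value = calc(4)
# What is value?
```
28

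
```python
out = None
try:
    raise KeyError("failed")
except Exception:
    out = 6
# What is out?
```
6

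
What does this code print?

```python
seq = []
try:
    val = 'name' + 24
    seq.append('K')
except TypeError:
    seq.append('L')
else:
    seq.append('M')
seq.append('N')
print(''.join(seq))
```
LN

else block skipped when exception is caught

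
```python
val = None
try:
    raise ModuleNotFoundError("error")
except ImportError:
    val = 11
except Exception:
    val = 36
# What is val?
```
11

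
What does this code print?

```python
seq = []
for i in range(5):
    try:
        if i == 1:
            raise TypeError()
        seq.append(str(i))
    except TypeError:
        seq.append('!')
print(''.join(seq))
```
0!234

Exception on i=1 caught, loop continues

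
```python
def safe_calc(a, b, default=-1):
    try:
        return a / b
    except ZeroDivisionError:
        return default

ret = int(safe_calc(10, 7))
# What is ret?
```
1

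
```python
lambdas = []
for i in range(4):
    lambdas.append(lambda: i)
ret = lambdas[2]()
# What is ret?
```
3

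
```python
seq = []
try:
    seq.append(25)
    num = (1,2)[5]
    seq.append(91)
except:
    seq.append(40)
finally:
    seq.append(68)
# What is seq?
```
[25, 40, 68]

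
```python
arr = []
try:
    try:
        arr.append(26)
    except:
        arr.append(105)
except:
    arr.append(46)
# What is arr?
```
[26]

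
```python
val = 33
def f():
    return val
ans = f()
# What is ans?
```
33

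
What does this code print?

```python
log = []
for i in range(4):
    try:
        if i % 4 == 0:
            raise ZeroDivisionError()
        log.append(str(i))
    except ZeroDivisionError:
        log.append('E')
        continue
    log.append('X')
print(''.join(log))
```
E1X2X3X

continue in except skips rest of loop body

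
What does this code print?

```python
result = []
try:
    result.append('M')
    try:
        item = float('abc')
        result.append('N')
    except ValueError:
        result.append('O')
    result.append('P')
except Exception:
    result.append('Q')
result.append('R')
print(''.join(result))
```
MOPR

Inner exception caught by inner handler, outer continues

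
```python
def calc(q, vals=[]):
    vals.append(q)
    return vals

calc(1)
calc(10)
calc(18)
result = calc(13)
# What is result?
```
[1, 10, 18, 13]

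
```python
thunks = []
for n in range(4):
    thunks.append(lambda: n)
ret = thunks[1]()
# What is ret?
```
3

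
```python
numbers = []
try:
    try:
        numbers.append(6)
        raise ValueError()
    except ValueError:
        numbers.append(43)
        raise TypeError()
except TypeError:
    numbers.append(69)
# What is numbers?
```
[6, 43, 69]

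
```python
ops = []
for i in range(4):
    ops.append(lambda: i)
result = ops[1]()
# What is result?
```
3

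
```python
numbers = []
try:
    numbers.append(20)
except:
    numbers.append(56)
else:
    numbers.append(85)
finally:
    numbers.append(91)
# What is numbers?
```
[20, 85, 91]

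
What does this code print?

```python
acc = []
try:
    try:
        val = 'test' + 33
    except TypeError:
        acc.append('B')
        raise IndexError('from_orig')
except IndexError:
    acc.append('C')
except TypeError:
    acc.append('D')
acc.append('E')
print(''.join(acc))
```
BCE

IndexError raised and caught, original TypeError not re-raised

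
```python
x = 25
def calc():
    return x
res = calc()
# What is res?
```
25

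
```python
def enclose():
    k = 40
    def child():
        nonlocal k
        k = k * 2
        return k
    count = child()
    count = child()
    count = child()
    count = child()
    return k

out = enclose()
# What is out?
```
640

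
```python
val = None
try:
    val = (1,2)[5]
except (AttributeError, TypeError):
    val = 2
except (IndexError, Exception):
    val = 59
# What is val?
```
59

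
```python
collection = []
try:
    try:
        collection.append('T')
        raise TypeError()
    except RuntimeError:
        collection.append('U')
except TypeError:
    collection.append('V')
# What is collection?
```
['T', 'V']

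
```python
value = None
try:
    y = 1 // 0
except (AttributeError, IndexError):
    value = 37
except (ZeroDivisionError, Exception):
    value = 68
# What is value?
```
68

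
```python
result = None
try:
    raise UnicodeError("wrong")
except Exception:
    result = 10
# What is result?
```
10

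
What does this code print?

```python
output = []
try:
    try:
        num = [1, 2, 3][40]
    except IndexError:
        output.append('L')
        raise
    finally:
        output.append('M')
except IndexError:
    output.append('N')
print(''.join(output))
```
LMN

finally runs before re-raised exception propagates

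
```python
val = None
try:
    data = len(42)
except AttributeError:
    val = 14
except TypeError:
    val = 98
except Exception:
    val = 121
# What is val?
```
98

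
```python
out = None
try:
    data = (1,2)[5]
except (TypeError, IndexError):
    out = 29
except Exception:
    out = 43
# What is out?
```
29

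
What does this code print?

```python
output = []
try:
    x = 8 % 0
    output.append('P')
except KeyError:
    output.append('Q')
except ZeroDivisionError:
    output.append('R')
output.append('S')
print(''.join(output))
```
RS

ZeroDivisionError is caught by its specific handler, not KeyError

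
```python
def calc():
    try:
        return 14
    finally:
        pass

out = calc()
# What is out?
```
14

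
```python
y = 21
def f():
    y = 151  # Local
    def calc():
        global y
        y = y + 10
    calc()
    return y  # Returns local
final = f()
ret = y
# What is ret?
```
31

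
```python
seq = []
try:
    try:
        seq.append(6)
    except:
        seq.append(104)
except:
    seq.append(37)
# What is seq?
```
[6]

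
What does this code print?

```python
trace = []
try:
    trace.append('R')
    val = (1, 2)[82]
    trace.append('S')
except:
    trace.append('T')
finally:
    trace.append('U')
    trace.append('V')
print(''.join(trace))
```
RTUV

Code before exception runs, then except, then all of finally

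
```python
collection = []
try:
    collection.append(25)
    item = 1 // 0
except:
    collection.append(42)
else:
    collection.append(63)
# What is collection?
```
[25, 42]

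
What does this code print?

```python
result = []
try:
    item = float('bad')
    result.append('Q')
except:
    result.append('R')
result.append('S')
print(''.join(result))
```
RS

Exception raised in try, caught by bare except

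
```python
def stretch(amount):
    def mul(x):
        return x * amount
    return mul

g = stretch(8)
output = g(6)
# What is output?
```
48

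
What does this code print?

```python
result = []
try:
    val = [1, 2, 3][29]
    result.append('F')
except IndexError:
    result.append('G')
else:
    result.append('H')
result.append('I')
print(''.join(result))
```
GI

else block skipped when exception is caught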